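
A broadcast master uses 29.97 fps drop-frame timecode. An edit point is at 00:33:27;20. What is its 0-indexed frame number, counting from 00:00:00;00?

As if non-drop at 30 labels/s: (0 × 3600 + 33 × 60 + 27) × 30 + 20 = 60230.
Minute boundaries passed: 33; those not divisible by 10: 33 − 3 = 30; dropped labels = 2 × 30 = 60.
Actual frame index = 60230 − 60 = 60170.

60170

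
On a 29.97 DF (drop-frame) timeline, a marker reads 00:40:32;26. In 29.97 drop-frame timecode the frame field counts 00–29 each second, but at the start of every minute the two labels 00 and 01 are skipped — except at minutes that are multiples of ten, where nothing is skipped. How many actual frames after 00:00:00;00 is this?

72914

As if non-drop at 30 labels/s: (0 × 3600 + 40 × 60 + 32) × 30 + 26 = 72986.
Minute boundaries passed: 40; those not divisible by 10: 40 − 4 = 36; dropped labels = 2 × 36 = 72.
Actual frame index = 72986 − 72 = 72914.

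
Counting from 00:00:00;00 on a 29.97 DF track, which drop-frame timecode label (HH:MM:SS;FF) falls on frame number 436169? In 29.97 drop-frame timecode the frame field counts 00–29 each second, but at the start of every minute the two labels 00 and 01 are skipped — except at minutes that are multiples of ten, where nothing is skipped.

04:02:33;15

Each 10-minute DF block holds 10 × 60 × 30 − 9 × 2 = 17982 frames. 436169 ÷ 17982 → 24 full blocks, remainder 4601.
Within the partial block the first minute is 1800 frames and each further minute 1798, so 2 further minute boundaries passed. Total skipped labels = 18 × 24 + 2 × 2 = 436.
Non-drop label index = 436169 + 436 = 436605; at 30 labels/s that is 04:02:33:15, i.e. DF 04:02:33;15.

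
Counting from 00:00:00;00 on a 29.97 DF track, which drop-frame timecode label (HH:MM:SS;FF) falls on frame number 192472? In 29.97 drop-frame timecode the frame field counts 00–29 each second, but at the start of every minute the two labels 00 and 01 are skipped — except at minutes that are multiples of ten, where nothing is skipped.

01:47:02;06

Each 10-minute DF block holds 10 × 60 × 30 − 9 × 2 = 17982 frames. 192472 ÷ 17982 → 10 full blocks, remainder 12652.
Within the partial block the first minute is 1800 frames and each further minute 1798, so 7 further minute boundaries passed. Total skipped labels = 18 × 10 + 2 × 7 = 194.
Non-drop label index = 192472 + 194 = 192666; at 30 labels/s that is 01:47:02:06, i.e. DF 01:47:02;06.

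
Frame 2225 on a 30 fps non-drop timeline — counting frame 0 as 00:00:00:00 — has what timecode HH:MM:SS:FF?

00:01:14:05

2225 ÷ 30 = 74 full seconds, remainder 5 frames.
74 s = 0 h 1 min 14 s.
Timecode: 00:01:14:05.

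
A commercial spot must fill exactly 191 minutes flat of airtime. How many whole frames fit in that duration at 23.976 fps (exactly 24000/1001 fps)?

191 min = 11460 s.
Frames = 11460 × 24000/1001 = 275040000/1001 ≈ 274765.2348.
Complete frames: 274765.

274765 frames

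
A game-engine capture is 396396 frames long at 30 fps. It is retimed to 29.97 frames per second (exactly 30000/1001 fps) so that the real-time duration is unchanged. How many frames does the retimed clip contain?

Target frames = source frames × (target rate / source rate) = 396396 × (30000/1001)/(30) = 396396 × 1000/1001 = 396000.

396000 frames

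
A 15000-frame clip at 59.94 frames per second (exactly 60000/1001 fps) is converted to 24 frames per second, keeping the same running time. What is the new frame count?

6006 frames

Target frames = source frames × (target rate / source rate) = 15000 × (24)/(60000/1001) = 15000 × 1001/2500 = 6006.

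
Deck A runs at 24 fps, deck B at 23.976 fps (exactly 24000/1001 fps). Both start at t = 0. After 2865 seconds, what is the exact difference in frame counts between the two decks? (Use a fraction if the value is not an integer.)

A emits 24 × 2865 = 68760 frames; B emits 24000/1001 × 2865 = 68760000/1001.
Difference = 68760/1001 frames (≈ 68.6913); B is behind A.

68760/1001 frames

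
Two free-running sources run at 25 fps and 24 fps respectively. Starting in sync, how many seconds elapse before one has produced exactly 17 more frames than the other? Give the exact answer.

The gap grows by |24 − 25| = 1 frame per second.
Time for a 17-frame gap: 17 ÷ (1) = 17 s.

17 seconds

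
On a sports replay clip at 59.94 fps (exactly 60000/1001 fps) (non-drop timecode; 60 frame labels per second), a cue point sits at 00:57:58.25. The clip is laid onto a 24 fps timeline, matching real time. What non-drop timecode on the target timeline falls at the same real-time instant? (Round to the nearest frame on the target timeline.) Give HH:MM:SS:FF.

00:58:01:21

Source frame index: (0×3600 + 57×60 + 58) × 60 + 25 = 208705.
Real time: 208705 / (60000/1001) = 41782741/12000 s.
Target frame: (41782741/12000) × (24) = 41782741/500 ≈ 83565.482 → 83565.
At 24 labels/s: frame 83565 → 00:58:01:21.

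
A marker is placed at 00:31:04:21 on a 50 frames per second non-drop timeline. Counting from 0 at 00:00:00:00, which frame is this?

Total seconds to the label: (0 × 3600 + 31 × 60 + 4) = 1864.
Frame index = 1864 × 50 + 21 = 93221.

frame 93221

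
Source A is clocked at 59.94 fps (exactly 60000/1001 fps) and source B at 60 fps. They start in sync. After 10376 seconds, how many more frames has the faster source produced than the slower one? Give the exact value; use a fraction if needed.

622560/1001 frames

A emits 60000/1001 × 10376 = 622560000/1001 frames; B emits 60 × 10376 = 622560.
Difference = 622560/1001 frames (≈ 621.9381); B is ahead of A.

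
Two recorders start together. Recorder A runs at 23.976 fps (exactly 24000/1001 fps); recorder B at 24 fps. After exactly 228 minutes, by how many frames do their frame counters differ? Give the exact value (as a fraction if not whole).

228 min = 13680 s.
A emits 24000/1001 × 13680 = 328320000/1001 frames; B emits 24 × 13680 = 328320.
Difference = 328320/1001 frames (≈ 327.9920); B is ahead of A.

328320/1001 frames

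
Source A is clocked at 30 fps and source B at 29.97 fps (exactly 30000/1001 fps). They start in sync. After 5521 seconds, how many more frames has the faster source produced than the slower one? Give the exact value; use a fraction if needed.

A emits 30 × 5521 = 165630 frames; B emits 30000/1001 × 5521 = 165630000/1001.
Difference = 165630/1001 frames (≈ 165.4645); B is behind A.

165630/1001 frames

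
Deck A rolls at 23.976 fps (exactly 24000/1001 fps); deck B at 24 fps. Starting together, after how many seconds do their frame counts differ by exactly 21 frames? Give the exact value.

875.875 seconds

The gap grows by |24 − 24000/1001| = 24/1001 frames per second.
Time for a 21-frame gap: 21 ÷ (24/1001) = 875.875 s.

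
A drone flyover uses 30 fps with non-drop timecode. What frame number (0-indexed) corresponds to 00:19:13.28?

Total seconds to the label: (0 × 3600 + 19 × 60 + 13) = 1153.
Frame index = 1153 × 30 + 28 = 34618.

frame 34618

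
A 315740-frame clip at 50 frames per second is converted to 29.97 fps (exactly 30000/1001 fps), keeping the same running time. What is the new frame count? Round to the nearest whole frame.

189255 frames

Frames at target rate = 315740 × (30000/1001) / (50) = 189444000/1001 ≈ 189254.745.
Nearest whole frame: 189255.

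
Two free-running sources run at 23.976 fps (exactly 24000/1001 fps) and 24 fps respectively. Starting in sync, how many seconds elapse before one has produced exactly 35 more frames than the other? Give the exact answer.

35035/24 seconds

The gap grows by |24 − 24000/1001| = 24/1001 frames per second.
Time for a 35-frame gap: 35 ÷ (24/1001) = 35035/24 s.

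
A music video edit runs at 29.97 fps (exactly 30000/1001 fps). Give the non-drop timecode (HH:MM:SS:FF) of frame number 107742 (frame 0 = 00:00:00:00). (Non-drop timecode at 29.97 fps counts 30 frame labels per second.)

00:59:51:12

107742 ÷ 30 = 3591 full seconds, remainder 12 frames.
3591 s = 0 h 59 min 51 s.
Timecode: 00:59:51:12.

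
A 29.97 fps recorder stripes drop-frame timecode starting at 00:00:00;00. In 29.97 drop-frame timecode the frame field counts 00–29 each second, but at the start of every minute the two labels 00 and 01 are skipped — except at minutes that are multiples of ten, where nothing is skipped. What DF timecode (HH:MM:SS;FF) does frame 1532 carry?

Each 10-minute DF block holds 10 × 60 × 30 − 9 × 2 = 17982 frames. 1532 ÷ 17982 → 0 full blocks, remainder 1532.
Within the partial block the first minute is 1800 frames and each further minute 1798, so 0 further minute boundaries passed. Total skipped labels = 18 × 0 + 2 × 0 = 0.
Non-drop label index = 1532 + 0 = 1532; at 30 labels/s that is 00:00:51:02, i.e. DF 00:00:51;02.

00:00:51;02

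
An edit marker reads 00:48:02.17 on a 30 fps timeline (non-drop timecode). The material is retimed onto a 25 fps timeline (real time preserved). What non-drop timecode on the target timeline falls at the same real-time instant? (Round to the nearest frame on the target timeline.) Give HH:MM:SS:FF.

00:48:02:14

Source frame index: (0×3600 + 48×60 + 2) × 30 + 17 = 86477.
Real time: 86477 / (30) = 86477/30 s.
Target frame: (86477/30) × (25) = 432385/6 ≈ 72064.167 → 72064.
At 25 labels/s: frame 72064 → 00:48:02:14.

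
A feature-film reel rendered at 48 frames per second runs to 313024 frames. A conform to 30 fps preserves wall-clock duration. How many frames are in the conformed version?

195640 frames

Target frames = source frames × (target rate / source rate) = 313024 × (30)/(48) = 313024 × 5/8 = 195640.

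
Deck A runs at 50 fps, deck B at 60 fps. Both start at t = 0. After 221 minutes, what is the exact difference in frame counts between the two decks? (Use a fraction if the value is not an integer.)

132600 frames

221 min = 13260 s.
A emits 50 × 13260 = 663000 frames; B emits 60 × 13260 = 795600.
Difference = 132600 frames; B is ahead of A.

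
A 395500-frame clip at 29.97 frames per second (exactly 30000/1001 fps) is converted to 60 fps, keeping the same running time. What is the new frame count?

791791 frames

Target frames = source frames × (target rate / source rate) = 395500 × (60)/(30000/1001) = 395500 × 1001/500 = 791791.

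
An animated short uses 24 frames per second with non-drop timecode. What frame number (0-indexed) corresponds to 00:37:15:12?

frame 53652

Total seconds to the label: (0 × 3600 + 37 × 60 + 15) = 2235.
Frame index = 2235 × 24 + 12 = 53652.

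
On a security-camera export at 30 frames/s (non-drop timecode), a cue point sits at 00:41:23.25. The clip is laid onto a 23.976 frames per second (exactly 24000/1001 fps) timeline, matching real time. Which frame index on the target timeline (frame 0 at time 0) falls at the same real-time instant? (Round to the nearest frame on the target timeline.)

frame 59552

Source frame index: (0×3600 + 41×60 + 23) × 30 + 25 = 74515.
Real time: 74515 / (30) = 14903/6 s.
Target frame: (14903/6) × (24000/1001) = 8516000/143 ≈ 59552.448 → 59552.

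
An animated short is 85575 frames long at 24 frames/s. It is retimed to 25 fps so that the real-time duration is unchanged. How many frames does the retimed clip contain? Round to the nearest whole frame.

Frames at target rate = 85575 × (25) / (24) = 713125/8 ≈ 89140.625.
Nearest whole frame: 89141.

89141 frames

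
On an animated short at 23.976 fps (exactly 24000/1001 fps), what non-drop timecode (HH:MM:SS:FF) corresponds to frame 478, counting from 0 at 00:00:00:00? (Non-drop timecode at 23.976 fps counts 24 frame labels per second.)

478 ÷ 24 = 19 full seconds, remainder 22 frames.
19 s = 0 h 0 min 19 s.
Timecode: 00:00:19:22.

00:00:19:22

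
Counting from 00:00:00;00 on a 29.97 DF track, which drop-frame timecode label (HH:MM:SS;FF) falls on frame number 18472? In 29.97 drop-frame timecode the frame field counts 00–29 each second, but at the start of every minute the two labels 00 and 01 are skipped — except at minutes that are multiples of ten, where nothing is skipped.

Each 10-minute DF block holds 10 × 60 × 30 − 9 × 2 = 17982 frames. 18472 ÷ 17982 → 1 full block, remainder 490.
Within the partial block the first minute is 1800 frames and each further minute 1798, so 0 further minute boundaries passed. Total skipped labels = 18 × 1 + 2 × 0 = 18.
Non-drop label index = 18472 + 18 = 18490; at 30 labels/s that is 00:10:16:10, i.e. DF 00:10:16;10.

00:10:16;10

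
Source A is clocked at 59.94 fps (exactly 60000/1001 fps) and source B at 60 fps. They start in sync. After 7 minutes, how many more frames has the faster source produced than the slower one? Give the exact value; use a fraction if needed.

3600/143 frames

7 min = 420 s.
A emits 60000/1001 × 420 = 3600000/143 frames; B emits 60 × 420 = 25200.
Difference = 3600/143 frames (≈ 25.1748); B is ahead of A.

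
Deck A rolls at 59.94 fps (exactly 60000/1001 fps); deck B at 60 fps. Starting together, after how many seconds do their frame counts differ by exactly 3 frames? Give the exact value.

50.05 seconds

The gap grows by |60 − 60000/1001| = 60/1001 frames per second.
Time for a 3-frame gap: 3 ÷ (60/1001) = 50.05 s.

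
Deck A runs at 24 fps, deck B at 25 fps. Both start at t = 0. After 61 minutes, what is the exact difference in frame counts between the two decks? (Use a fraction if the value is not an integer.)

61 min = 3660 s.
A emits 24 × 3660 = 87840 frames; B emits 25 × 3660 = 91500.
Difference = 3660 frames; B is ahead of A.

3660 frames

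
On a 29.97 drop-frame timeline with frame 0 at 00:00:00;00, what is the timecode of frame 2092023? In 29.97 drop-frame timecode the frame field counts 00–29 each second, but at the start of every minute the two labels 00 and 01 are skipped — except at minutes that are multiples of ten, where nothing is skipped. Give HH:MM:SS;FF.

19:23:23;27

Ten DF minutes hold 17982 frames, so frame 2092023 lies in block 116 (frames 2085912–2103893) with 6111 frames into that block.
The block's first minute is 1800 frames and the rest 1798 each; 6111 frames reaches minute 3, so 116 × 18 + 3 × 2 = 2094 labels have been skipped so far.
Adding those back, label number 2092023 + 2094 = 2094117 at 30 labels/s is 69803 s + 27 f = 19 h 23 min 23 s frame 27, i.e. 19:23:23;27.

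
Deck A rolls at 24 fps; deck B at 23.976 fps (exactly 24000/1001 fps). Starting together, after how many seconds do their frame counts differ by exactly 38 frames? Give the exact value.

19019/12 seconds

The gap grows by |24000/1001 − 24| = 24/1001 frames per second.
Time for a 38-frame gap: 38 ÷ (24/1001) = 19019/12 s.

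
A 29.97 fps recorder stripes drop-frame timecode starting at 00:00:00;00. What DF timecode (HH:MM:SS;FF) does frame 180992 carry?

Each 10-minute DF block holds 10 × 60 × 30 − 9 × 2 = 17982 frames. 180992 ÷ 17982 → 10 full blocks, remainder 1172.
Within the partial block the first minute is 1800 frames and each further minute 1798, so 0 further minute boundaries passed. Total skipped labels = 18 × 10 + 2 × 0 = 180.
Non-drop label index = 180992 + 180 = 181172; at 30 labels/s that is 01:40:39:02, i.e. DF 01:40:39;02.

01:40:39;02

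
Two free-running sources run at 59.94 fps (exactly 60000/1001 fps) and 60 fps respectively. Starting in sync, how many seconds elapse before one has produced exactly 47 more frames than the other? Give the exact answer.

47047/60 seconds

The gap grows by |60 − 60000/1001| = 60/1001 frames per second.
Time for a 47-frame gap: 47 ÷ (60/1001) = 47047/60 s.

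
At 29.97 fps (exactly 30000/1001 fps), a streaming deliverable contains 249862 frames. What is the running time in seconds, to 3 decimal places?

Running time = 249862 × 1001/30000 = 125055931/15000 s ≈ 8337.062 s.

8337.062 seconds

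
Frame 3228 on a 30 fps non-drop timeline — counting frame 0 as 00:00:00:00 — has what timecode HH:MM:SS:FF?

00:01:47:18

3228 ÷ 30 = 107 full seconds, remainder 18 frames.
107 s = 0 h 1 min 47 s.
Timecode: 00:01:47:18.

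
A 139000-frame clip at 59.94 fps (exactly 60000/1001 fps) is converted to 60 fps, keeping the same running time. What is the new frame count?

Target frames = source frames × (target rate / source rate) = 139000 × (60)/(60000/1001) = 139000 × 1001/1000 = 139139.

139139 frames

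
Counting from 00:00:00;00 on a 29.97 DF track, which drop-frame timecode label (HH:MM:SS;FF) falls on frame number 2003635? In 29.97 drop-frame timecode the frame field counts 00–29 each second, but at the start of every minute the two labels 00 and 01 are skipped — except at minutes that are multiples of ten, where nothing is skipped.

18:34:14;21

Each 10-minute DF block holds 10 × 60 × 30 − 9 × 2 = 17982 frames. 2003635 ÷ 17982 → 111 full blocks, remainder 7633.
Within the partial block the first minute is 1800 frames and each further minute 1798, so 4 further minute boundaries passed. Total skipped labels = 18 × 111 + 2 × 4 = 2006.
Non-drop label index = 2003635 + 2006 = 2005641; at 30 labels/s that is 18:34:14:21, i.e. DF 18:34:14;21.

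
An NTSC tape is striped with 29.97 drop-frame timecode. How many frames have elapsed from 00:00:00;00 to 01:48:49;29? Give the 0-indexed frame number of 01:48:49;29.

195703

As if non-drop at 30 labels/s: (1 × 3600 + 48 × 60 + 49) × 30 + 29 = 195899.
Minute boundaries passed: 108; those not divisible by 10: 108 − 10 = 98; dropped labels = 2 × 98 = 196.
Actual frame index = 195899 − 196 = 195703.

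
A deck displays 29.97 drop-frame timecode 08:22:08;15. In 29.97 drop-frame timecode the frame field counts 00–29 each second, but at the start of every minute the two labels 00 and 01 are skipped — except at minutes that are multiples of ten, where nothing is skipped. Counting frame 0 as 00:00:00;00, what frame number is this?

As if non-drop at 30 labels/s: (8 × 3600 + 22 × 60 + 8) × 30 + 15 = 903855.
Minute boundaries passed: 502; those not divisible by 10: 502 − 50 = 452; dropped labels = 2 × 452 = 904.
Actual frame index = 903855 − 904 = 902951.

902951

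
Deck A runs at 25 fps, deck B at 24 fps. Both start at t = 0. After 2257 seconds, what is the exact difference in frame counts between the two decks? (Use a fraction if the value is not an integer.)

A emits 25 × 2257 = 56425 frames; B emits 24 × 2257 = 54168.
Difference = 2257 frames; B is behind A.

2257 frames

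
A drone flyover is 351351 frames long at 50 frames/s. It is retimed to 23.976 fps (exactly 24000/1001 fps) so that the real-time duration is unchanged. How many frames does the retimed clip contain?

Target frames = source frames × (target rate / source rate) = 351351 × (24000/1001)/(50) = 351351 × 480/1001 = 168480.

168480 frames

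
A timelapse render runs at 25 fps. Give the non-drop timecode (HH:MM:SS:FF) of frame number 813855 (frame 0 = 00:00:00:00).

813855 ÷ 25 = 32554 full seconds, remainder 5 frames.
32554 s = 9 h 2 min 34 s.
Timecode: 09:02:34:05.

09:02:34:05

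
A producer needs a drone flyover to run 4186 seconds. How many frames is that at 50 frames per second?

Frames = 4186 × 50 = 209300.

209300 frames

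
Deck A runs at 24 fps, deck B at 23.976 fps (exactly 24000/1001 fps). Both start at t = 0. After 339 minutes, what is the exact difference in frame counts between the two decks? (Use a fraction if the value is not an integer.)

339 min = 20340 s.
A emits 24 × 20340 = 488160 frames; B emits 24000/1001 × 20340 = 488160000/1001.
Difference = 488160/1001 frames (≈ 487.6723); B is behind A.

488160/1001 frames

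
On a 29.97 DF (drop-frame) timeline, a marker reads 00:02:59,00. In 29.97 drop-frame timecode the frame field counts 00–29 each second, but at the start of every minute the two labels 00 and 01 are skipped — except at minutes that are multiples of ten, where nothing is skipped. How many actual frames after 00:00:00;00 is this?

As if non-drop at 30 labels/s: (0 × 3600 + 2 × 60 + 59) × 30 + 0 = 5370.
Minute boundaries passed: 2; those not divisible by 10: 2 − 0 = 2; dropped labels = 2 × 2 = 4.
Actual frame index = 5370 − 4 = 5366.

5366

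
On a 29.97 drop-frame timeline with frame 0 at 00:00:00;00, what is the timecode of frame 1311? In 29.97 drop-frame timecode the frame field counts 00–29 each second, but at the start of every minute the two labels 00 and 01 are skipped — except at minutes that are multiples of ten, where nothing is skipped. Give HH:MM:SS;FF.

00:00:43;21

Each 10-minute DF block holds 10 × 60 × 30 − 9 × 2 = 17982 frames. 1311 ÷ 17982 → 0 full blocks, remainder 1311.
Within the partial block the first minute is 1800 frames and each further minute 1798, so 0 further minute boundaries passed. Total skipped labels = 18 × 0 + 2 × 0 = 0.
Non-drop label index = 1311 + 0 = 1311; at 30 labels/s that is 00:00:43:21, i.e. DF 00:00:43;21.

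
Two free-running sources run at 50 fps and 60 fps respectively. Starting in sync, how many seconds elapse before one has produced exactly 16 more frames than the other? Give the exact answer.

1.6 seconds

The gap grows by |60 − 50| = 10 frames per second.
Time for a 16-frame gap: 16 ÷ (10) = 1.6 s.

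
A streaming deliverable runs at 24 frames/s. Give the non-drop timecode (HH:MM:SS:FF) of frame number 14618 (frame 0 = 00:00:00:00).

00:10:09:02

14618 ÷ 24 = 609 full seconds, remainder 2 frames.
609 s = 0 h 10 min 9 s.
Timecode: 00:10:09:02.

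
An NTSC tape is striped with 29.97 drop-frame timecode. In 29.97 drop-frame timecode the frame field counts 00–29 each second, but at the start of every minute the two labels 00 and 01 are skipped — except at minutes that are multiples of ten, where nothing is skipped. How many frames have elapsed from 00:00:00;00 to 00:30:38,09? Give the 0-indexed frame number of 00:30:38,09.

Complete 10-minute blocks: 3, each 17982 frames → 53946.
Remaining 0 whole minutes in the current block: 0 frames.
Within the current minute: 38 × 30 + 9 = 1149. Total = 53946 + 0 + 1149 = 55095.

55095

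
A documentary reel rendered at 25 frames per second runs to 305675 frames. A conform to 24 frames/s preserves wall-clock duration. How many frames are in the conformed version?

293448 frames

Target frames = source frames × (target rate / source rate) = 305675 × (24)/(25) = 305675 × 24/25 = 293448.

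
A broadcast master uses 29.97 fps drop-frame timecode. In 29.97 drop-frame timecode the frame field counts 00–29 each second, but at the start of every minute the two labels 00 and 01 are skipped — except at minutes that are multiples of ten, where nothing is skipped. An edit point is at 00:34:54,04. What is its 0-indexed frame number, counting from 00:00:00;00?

Complete 10-minute blocks: 3, each 17982 frames → 53946.
Remaining 4 whole minutes in the current block: 1800 + 3 × 1798 = 7194 frames.
Within the current minute: 54 × 30 + 4 − 2 = 1622 (labels ;00/;01 skipped at this minute). Total = 53946 + 7194 + 1622 = 62762.

62762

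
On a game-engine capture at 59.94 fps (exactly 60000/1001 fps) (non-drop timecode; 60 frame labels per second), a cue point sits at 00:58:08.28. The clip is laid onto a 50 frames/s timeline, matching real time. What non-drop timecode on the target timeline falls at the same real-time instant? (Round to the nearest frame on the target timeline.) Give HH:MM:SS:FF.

Source frame index: (0×3600 + 58×60 + 8) × 60 + 28 = 209308.
Real time: 209308 / (60000/1001) = 52379327/15000 s.
Target frame: (52379327/15000) × (50) = 52379327/300 ≈ 174597.757 → 174598.
At 50 labels/s: frame 174598 → 00:58:11:48.

00:58:11:48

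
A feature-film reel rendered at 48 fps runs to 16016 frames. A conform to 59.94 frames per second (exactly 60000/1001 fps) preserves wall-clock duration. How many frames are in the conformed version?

Target frames = source frames × (target rate / source rate) = 16016 × (60000/1001)/(48) = 16016 × 1250/1001 = 20000.

20000 frames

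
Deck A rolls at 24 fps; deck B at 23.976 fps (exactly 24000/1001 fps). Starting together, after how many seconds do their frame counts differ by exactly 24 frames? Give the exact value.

The gap grows by |24000/1001 − 24| = 24/1001 frames per second.
Time for a 24-frame gap: 24 ÷ (24/1001) = 1001 s.

1001 seconds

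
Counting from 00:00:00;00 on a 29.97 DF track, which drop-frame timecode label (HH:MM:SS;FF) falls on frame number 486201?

04:30:22;27

Each 10-minute DF block holds 10 × 60 × 30 − 9 × 2 = 17982 frames. 486201 ÷ 17982 → 27 full blocks, remainder 687.
Within the partial block the first minute is 1800 frames and each further minute 1798, so 0 further minute boundaries passed. Total skipped labels = 18 × 27 + 2 × 0 = 486.
Non-drop label index = 486201 + 486 = 486687; at 30 labels/s that is 04:30:22:27, i.e. DF 04:30:22;27.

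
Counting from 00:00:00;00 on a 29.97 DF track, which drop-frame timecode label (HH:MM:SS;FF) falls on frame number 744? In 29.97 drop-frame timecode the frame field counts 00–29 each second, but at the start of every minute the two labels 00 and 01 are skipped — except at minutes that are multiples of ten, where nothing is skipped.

Each 10-minute DF block holds 10 × 60 × 30 − 9 × 2 = 17982 frames. 744 ÷ 17982 → 0 full blocks, remainder 744.
Within the partial block the first minute is 1800 frames and each further minute 1798, so 0 further minute boundaries passed. Total skipped labels = 18 × 0 + 2 × 0 = 0.
Non-drop label index = 744 + 0 = 744; at 30 labels/s that is 00:00:24:24, i.e. DF 00:00:24;24.

00:00:24;24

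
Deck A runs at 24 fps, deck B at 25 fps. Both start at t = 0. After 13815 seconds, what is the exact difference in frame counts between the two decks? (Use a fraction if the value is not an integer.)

A emits 24 × 13815 = 331560 frames; B emits 25 × 13815 = 345375.
Difference = 13815 frames; B is ahead of A.

13815 frames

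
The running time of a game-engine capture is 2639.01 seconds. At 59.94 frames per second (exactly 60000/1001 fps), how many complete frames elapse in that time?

158182 frames

Frames = 2639.01 × 60000/1001 = 14394600/91 ≈ 158182.4176.
Complete frames: 158182.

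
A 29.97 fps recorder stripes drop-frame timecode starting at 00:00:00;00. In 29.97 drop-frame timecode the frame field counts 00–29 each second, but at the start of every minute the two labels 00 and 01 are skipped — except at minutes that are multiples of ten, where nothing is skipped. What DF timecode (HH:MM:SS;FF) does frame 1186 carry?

00:00:39;16

Ten DF minutes hold 17982 frames, so frame 1186 lies in block 0 (frames 0–17981) with 1186 frames into that block.
The block's first minute is 1800 frames and the rest 1798 each; 1186 frames reaches minute 0, so 0 × 18 + 0 × 2 = 0 labels have been skipped so far.
Adding those back, label number 1186 + 0 = 1186 at 30 labels/s is 39 s + 16 f = 0 h 0 min 39 s frame 16, i.e. 00:00:39;16.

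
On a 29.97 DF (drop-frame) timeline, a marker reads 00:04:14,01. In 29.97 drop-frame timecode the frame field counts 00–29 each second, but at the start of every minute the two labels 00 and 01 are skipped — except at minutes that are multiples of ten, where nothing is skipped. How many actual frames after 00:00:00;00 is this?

Complete 10-minute blocks: 0, each 17982 frames → 0.
Remaining 4 whole minutes in the current block: 1800 + 3 × 1798 = 7194 frames.
Within the current minute: 14 × 30 + 1 − 2 = 419 (labels ;00/;01 skipped at this minute). Total = 0 + 7194 + 419 = 7613.

7613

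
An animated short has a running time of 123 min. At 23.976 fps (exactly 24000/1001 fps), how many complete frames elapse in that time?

176943 frames

123 min = 7380 s.
Frames = 7380 × 24000/1001 = 177120000/1001 ≈ 176943.0569.
Complete frames: 176943.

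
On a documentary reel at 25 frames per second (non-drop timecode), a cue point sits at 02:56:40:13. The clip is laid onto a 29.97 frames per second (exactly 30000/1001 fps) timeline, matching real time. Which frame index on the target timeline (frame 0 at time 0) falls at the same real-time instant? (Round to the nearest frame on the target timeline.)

Source frame index: (2×3600 + 56×60 + 40) × 25 + 13 = 265013.
Real time: 265013 / (25) = 265013/25 s.
Target frame: (265013/25) × (30000/1001) = 45430800/143 ≈ 317697.902 → 317698.

frame 317698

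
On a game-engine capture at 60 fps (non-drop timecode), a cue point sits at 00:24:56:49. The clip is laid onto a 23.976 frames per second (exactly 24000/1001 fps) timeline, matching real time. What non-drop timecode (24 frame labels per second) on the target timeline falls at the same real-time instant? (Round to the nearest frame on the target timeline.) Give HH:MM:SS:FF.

00:24:55:08

Source frame index: (0×3600 + 24×60 + 56) × 60 + 49 = 89809.
Real time: 89809 / (60) = 89809/60 s.
Target frame: (89809/60) × (24000/1001) = 35923600/1001 ≈ 35887.712 → 35888.
At 24 labels/s: frame 35888 → 00:24:55:08.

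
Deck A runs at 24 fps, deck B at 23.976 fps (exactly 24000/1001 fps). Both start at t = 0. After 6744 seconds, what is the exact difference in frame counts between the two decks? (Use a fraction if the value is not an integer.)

A emits 24 × 6744 = 161856 frames; B emits 24000/1001 × 6744 = 161856000/1001.
Difference = 161856/1001 frames (≈ 161.6943); B is behind A.

161856/1001 frames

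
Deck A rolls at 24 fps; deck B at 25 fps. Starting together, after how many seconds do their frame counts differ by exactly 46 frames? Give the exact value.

The gap grows by |25 − 24| = 1 frame per second.
Time for a 46-frame gap: 46 ÷ (1) = 46 s.

46 seconds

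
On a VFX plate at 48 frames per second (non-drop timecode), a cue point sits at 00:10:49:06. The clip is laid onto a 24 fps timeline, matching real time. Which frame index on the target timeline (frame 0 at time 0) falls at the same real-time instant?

Source frame index: (0×3600 + 10×60 + 49) × 48 + 6 = 31158.
Real time: 31158 / (48) = 5193/8 s.
Target frame: (5193/8) × (24) = 15579.

frame 15579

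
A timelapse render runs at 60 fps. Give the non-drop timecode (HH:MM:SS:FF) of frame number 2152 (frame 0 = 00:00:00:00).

2152 ÷ 60 = 35 full seconds, remainder 52 frames.
35 s = 0 h 0 min 35 s.
Timecode: 00:00:35:52.

00:00:35:52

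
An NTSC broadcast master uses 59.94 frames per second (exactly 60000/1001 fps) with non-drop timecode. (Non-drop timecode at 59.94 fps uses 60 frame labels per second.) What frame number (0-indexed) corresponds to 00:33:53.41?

frame 122021

Total seconds to the label: (0 × 3600 + 33 × 60 + 53) = 2033.
Frame index = 2033 × 60 + 41 = 122021.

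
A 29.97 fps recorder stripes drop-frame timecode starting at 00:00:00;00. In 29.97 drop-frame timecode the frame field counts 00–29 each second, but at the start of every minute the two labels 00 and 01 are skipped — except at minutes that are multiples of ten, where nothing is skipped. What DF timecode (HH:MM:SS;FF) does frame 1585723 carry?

Ten DF minutes hold 17982 frames, so frame 1585723 lies in block 88 (frames 1582416–1600397) with 3307 frames into that block.
The block's first minute is 1800 frames and the rest 1798 each; 3307 frames reaches minute 1, so 88 × 18 + 1 × 2 = 1586 labels have been skipped so far.
Adding those back, label number 1585723 + 1586 = 1587309 at 30 labels/s is 52910 s + 9 f = 14 h 41 min 50 s frame 9, i.e. 14:41:50;09.

14:41:50;09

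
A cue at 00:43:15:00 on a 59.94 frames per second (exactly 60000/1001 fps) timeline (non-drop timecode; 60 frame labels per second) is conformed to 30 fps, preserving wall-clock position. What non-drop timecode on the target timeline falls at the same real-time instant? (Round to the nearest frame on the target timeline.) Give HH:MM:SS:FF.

00:43:17:18

Source frame index: (0×3600 + 43×60 + 15) × 60 + 0 = 155700.
Real time: 155700 / (60000/1001) = 519519/200 s.
Target frame: (519519/200) × (30) = 1558557/20 ≈ 77927.850 → 77928.
At 30 labels/s: frame 77928 → 00:43:17:18.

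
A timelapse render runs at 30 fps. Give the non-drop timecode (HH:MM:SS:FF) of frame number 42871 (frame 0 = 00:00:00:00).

00:23:49:01

42871 ÷ 30 = 1429 full seconds, remainder 1 frame.
1429 s = 0 h 23 min 49 s.
Timecode: 00:23:49:01.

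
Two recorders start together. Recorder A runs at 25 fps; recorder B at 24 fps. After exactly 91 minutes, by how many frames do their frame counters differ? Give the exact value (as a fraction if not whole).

91 min = 5460 s.
A emits 25 × 5460 = 136500 frames; B emits 24 × 5460 = 131040.
Difference = 5460 frames; B is behind A.

5460 frames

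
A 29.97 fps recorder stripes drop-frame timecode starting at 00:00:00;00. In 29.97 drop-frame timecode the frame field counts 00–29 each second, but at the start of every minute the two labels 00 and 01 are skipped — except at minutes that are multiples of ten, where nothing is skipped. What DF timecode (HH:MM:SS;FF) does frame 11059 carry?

00:06:09;01

Ten DF minutes hold 17982 frames, so frame 11059 lies in block 0 (frames 0–17981) with 11059 frames into that block.
The block's first minute is 1800 frames and the rest 1798 each; 11059 frames reaches minute 6, so 0 × 18 + 6 × 2 = 12 labels have been skipped so far.
Adding those back, label number 11059 + 12 = 11071 at 30 labels/s is 369 s + 1 f = 0 h 6 min 9 s frame 1, i.e. 00:06:09;01.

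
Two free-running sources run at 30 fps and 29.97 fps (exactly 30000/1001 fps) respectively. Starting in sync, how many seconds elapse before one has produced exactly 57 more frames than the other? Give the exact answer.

The gap grows by |30000/1001 − 30| = 30/1001 frames per second.
Time for a 57-frame gap: 57 ÷ (30/1001) = 1901.9 s.

1901.9 seconds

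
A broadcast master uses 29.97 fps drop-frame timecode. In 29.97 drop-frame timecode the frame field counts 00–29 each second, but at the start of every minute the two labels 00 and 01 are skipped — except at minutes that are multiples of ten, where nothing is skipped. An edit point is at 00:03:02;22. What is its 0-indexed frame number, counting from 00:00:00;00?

5476

As if non-drop at 30 labels/s: (0 × 3600 + 3 × 60 + 2) × 30 + 22 = 5482.
Minute boundaries passed: 3; those not divisible by 10: 3 − 0 = 3; dropped labels = 2 × 3 = 6.
Actual frame index = 5482 − 6 = 5476.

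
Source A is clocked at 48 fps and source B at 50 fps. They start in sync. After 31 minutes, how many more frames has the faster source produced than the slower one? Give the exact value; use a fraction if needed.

31 min = 1860 s.
A emits 48 × 1860 = 89280 frames; B emits 50 × 1860 = 93000.
Difference = 3720 frames; B is ahead of A.

3720 frames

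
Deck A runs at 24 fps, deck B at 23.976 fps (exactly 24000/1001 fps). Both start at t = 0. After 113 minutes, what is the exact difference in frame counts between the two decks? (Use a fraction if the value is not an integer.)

162720/1001 frames

113 min = 6780 s.
A emits 24 × 6780 = 162720 frames; B emits 24000/1001 × 6780 = 162720000/1001.
Difference = 162720/1001 frames (≈ 162.5574); B is behind A.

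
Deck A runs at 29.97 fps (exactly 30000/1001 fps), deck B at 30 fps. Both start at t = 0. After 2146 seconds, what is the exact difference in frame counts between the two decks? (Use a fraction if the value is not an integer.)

A emits 30000/1001 × 2146 = 64380000/1001 frames; B emits 30 × 2146 = 64380.
Difference = 64380/1001 frames (≈ 64.3157); B is ahead of A.

64380/1001 frames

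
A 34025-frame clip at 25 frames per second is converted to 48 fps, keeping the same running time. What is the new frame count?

65328 frames

Target frames = source frames × (target rate / source rate) = 34025 × (48)/(25) = 34025 × 48/25 = 65328.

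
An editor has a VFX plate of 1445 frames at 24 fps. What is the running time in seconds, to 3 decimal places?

60.208 seconds

Running time = 1445 × 1/24 = 1445/24 s ≈ 60.208 s.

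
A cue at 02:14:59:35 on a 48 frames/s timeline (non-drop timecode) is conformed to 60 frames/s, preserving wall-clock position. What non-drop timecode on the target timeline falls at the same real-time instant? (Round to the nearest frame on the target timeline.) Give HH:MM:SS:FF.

Source frame index: (2×3600 + 14×60 + 59) × 48 + 35 = 388787.
Real time: 388787 / (48) = 388787/48 s.
Target frame: (388787/48) × (60) = 1943935/4 ≈ 485983.750 → 485984.
At 60 labels/s: frame 485984 → 02:14:59:44.

02:14:59:44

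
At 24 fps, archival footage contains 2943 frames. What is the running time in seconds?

Running time = 2943 / (24) = 122.625 s.

122.625 seconds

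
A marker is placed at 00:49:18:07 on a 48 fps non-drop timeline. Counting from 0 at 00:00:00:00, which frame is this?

frame 141991

Total seconds to the label: (0 × 3600 + 49 × 60 + 18) = 2958.
Frame index = 2958 × 48 + 7 = 141991.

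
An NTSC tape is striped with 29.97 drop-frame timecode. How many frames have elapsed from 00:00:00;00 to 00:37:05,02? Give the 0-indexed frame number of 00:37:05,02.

As if non-drop at 30 labels/s: (0 × 3600 + 37 × 60 + 5) × 30 + 2 = 66752.
Minute boundaries passed: 37; those not divisible by 10: 37 − 3 = 34; dropped labels = 2 × 34 = 68.
Actual frame index = 66752 − 68 = 66684.

66684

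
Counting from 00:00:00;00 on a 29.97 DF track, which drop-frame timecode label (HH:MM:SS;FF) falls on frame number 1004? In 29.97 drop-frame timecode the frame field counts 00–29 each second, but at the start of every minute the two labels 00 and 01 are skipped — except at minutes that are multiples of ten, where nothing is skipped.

Ten DF minutes hold 17982 frames, so frame 1004 lies in block 0 (frames 0–17981) with 1004 frames into that block.
The block's first minute is 1800 frames and the rest 1798 each; 1004 frames reaches minute 0, so 0 × 18 + 0 × 2 = 0 labels have been skipped so far.
Adding those back, label number 1004 + 0 = 1004 at 30 labels/s is 33 s + 14 f = 0 h 0 min 33 s frame 14, i.e. 00:00:33;14.

00:00:33;14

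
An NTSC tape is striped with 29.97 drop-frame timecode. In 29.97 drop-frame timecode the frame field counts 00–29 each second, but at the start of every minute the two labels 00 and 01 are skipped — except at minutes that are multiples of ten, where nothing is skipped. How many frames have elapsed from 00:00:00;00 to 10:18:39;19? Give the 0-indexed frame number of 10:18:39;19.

1112475

As if non-drop at 30 labels/s: (10 × 3600 + 18 × 60 + 39) × 30 + 19 = 1113589.
Minute boundaries passed: 618; those not divisible by 10: 618 − 61 = 557; dropped labels = 2 × 557 = 1114.
Actual frame index = 1113589 − 1114 = 1112475.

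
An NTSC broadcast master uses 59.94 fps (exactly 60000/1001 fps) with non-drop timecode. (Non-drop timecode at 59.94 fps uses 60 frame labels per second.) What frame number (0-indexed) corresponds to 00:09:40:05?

Total seconds to the label: (0 × 3600 + 9 × 60 + 40) = 580.
Frame index = 580 × 60 + 5 = 34805.

34805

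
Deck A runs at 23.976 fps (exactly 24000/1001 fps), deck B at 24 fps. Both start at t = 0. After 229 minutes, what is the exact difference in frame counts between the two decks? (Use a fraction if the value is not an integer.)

229 min = 13740 s.
A emits 24000/1001 × 13740 = 329760000/1001 frames; B emits 24 × 13740 = 329760.
Difference = 329760/1001 frames (≈ 329.4306); B is ahead of A.

329760/1001 frames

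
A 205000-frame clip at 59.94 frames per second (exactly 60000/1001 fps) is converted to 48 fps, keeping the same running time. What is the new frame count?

Target frames = source frames × (target rate / source rate) = 205000 × (48)/(60000/1001) = 205000 × 1001/1250 = 164164.

164164 frames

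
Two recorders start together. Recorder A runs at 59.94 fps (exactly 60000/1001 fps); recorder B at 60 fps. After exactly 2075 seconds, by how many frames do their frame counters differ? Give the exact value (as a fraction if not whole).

124500/1001 frames

A emits 60000/1001 × 2075 = 124500000/1001 frames; B emits 60 × 2075 = 124500.
Difference = 124500/1001 frames (≈ 124.3756); B is ahead of A.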